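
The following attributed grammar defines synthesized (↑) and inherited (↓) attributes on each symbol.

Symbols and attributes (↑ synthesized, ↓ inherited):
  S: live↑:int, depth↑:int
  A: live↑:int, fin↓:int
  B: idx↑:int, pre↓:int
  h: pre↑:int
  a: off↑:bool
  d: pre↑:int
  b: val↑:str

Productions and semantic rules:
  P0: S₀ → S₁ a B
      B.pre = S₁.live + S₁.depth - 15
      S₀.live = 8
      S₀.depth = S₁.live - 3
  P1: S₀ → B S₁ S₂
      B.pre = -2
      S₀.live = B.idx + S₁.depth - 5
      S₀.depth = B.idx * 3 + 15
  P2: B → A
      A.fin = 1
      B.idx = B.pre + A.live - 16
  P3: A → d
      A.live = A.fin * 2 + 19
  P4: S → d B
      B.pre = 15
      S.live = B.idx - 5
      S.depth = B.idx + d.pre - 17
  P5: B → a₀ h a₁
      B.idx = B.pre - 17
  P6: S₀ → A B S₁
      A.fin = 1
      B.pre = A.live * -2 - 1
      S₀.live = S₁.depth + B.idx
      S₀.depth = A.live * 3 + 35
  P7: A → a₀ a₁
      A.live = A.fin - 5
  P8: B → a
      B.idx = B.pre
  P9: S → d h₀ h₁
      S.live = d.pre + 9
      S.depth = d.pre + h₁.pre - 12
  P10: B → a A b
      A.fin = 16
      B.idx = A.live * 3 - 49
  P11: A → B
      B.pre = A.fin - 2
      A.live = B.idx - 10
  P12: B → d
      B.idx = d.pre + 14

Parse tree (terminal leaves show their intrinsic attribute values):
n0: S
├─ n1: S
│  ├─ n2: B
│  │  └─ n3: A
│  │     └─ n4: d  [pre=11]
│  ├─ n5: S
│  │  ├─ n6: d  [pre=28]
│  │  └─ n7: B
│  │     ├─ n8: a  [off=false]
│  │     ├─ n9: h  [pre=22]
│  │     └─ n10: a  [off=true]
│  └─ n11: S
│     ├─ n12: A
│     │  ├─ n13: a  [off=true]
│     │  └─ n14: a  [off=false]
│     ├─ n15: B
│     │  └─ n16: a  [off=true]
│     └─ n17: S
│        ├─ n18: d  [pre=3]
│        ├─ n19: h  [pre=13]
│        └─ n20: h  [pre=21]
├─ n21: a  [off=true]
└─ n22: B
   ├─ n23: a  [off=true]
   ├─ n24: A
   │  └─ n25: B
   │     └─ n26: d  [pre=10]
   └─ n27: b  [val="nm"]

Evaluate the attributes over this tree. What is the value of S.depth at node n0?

4

1. n2.pre = -2  [-2]
2. n3.fin = 1  [1]
3. n4.pre = 11  [terminal]
4. n3.live = 21  [A.fin * 2 + 19]
5. n2.idx = 3  [B.pre + A.live - 16]
6. n6.pre = 28  [terminal]
7. n7.pre = 15  [15]
8. n8.off = false  [terminal]
9. n9.pre = 22  [terminal]
10. n10.off = true  [terminal]
11. n7.idx = -2  [B.pre - 17]
12. n5.live = -7  [B.idx - 5]
13. n5.depth = 9  [B.idx + d.pre - 17]
14. n12.fin = 1  [1]
15. n13.off = true  [terminal]
16. n14.off = false  [terminal]
17. n12.live = -4  [A.fin - 5]
18. n15.pre = 7  [A.live * -2 - 1]
19. n16.off = true  [terminal]
20. n15.idx = 7  [B.pre]
21. n18.pre = 3  [terminal]
22. n19.pre = 13  [terminal]
23. n20.pre = 21  [terminal]
24. n17.live = 12  [d.pre + 9]
25. n17.depth = 12  [d.pre + h₁.pre - 12]
26. n11.live = 19  [S₁.depth + B.idx]
27. n11.depth = 23  [A.live * 3 + 35]
28. n1.live = 7  [B.idx + S₁.depth - 5]
29. n1.depth = 24  [B.idx * 3 + 15]
30. n21.off = true  [terminal]
31. n22.pre = 16  [S₁.live + S₁.depth - 15]
32. n23.off = true  [terminal]
33. n24.fin = 16  [16]
34. n25.pre = 14  [A.fin - 2]
35. n26.pre = 10  [terminal]
36. n25.idx = 24  [d.pre + 14]
37. n24.live = 14  [B.idx - 10]
38. n27.val = "nm"  [terminal]
39. n22.idx = -7  [A.live * 3 - 49]
40. n0.live = 8  [8]
41. n0.depth = 4  [S₁.live - 3]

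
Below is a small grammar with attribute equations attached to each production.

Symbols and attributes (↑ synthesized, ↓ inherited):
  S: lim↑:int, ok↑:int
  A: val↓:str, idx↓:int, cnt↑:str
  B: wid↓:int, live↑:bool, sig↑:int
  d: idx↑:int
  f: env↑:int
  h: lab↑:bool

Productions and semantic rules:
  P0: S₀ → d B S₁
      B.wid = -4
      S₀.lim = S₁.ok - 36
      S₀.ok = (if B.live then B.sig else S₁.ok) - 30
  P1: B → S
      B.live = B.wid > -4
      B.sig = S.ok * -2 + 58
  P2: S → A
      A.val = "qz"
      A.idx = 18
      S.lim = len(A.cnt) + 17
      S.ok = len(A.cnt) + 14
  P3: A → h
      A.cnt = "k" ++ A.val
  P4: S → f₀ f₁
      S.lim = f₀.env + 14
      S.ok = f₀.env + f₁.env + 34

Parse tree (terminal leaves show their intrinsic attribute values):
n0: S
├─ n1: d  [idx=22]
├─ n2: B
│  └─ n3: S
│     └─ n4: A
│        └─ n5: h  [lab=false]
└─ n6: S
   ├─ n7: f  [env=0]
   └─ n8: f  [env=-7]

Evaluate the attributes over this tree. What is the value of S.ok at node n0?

-3

1. n1.idx = 22  [terminal]
2. n2.wid = -4  [-4]
3. n4.val = "qz"  ["qz"]
4. n4.idx = 18  [18]
5. n5.lab = false  [terminal]
6. n4.cnt = "kqz"  ["k" ++ A.val]
7. n3.lim = 20  [len(A.cnt) + 17]
8. n3.ok = 17  [len(A.cnt) + 14]
9. n2.live = false  [B.wid > -4]
10. n2.sig = 24  [S.ok * -2 + 58]
11. n7.env = 0  [terminal]
12. n8.env = -7  [terminal]
13. n6.lim = 14  [f₀.env + 14]
14. n6.ok = 27  [f₀.env + f₁.env + 34]
15. n0.lim = -9  [S₁.ok - 36]
16. n0.ok = -3  [(if B.live then B.sig else S₁.ok) - 30]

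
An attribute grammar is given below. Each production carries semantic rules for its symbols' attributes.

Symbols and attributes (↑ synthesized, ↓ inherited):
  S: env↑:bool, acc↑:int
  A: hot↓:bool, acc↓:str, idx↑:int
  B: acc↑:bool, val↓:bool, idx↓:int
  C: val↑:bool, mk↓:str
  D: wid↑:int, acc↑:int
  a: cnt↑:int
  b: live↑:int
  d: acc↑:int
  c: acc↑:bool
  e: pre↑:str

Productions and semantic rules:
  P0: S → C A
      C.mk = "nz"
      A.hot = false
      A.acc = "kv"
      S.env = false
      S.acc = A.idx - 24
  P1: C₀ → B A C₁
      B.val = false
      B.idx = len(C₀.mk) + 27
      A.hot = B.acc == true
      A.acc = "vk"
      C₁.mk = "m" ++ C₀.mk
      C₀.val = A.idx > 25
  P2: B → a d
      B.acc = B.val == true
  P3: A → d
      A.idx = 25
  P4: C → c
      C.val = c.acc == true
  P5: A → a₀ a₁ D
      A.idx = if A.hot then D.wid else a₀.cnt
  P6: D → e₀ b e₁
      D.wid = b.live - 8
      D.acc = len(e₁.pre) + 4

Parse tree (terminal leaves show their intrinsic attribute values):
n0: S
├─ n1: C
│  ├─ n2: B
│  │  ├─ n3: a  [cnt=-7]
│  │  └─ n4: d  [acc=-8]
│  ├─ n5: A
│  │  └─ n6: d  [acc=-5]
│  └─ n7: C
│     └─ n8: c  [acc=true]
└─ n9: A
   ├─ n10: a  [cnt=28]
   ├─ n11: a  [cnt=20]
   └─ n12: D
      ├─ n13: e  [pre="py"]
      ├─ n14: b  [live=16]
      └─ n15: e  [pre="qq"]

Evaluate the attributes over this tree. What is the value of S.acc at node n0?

1. n1.mk = "nz"  ["nz"]
2. n2.val = false  [false]
3. n2.idx = 29  [len(C₀.mk) + 27]
4. n3.cnt = -7  [terminal]
5. n4.acc = -8  [terminal]
6. n2.acc = false  [B.val == true]
7. n5.hot = false  [B.acc == true]
8. n5.acc = "vk"  ["vk"]
9. n6.acc = -5  [terminal]
10. n5.idx = 25  [25]
11. n7.mk = "mnz"  ["m" ++ C₀.mk]
12. n8.acc = true  [terminal]
13. n7.val = true  [c.acc == true]
14. n1.val = false  [A.idx > 25]
15. n9.hot = false  [false]
16. n9.acc = "kv"  ["kv"]
17. n10.cnt = 28  [terminal]
18. n11.cnt = 20  [terminal]
19. n13.pre = "py"  [terminal]
20. n14.live = 16  [terminal]
21. n15.pre = "qq"  [terminal]
22. n12.wid = 8  [b.live - 8]
23. n12.acc = 6  [len(e₁.pre) + 4]
24. n9.idx = 28  [if A.hot then D.wid else a₀.cnt]
25. n0.env = false  [false]
26. n0.acc = 4  [A.idx - 24]

4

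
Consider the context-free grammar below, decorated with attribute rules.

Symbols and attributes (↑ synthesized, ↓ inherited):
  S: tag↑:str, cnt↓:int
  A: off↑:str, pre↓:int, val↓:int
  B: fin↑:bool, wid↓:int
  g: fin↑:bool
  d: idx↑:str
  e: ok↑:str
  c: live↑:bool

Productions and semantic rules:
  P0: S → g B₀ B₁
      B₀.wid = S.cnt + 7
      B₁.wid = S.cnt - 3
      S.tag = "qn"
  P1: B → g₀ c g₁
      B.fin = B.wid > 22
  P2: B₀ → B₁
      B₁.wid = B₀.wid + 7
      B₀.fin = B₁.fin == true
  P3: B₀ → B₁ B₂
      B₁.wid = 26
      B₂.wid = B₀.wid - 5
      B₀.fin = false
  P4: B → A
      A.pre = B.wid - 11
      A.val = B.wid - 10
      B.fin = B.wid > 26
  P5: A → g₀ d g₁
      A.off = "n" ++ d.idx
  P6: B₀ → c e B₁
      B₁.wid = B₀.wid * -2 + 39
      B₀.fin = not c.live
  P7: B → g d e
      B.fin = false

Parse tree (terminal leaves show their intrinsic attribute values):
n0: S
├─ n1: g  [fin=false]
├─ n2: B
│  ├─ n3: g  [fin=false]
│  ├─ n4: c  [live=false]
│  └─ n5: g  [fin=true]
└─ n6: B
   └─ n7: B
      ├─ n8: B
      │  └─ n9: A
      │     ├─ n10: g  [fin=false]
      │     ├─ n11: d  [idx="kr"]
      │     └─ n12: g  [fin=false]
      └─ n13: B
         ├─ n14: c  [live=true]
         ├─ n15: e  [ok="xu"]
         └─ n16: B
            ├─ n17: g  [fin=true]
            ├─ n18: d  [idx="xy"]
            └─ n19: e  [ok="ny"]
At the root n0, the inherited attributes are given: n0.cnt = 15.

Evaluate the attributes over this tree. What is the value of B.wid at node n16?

11

1. n0.cnt = 15  [given at root]
2. n1.fin = false  [terminal]
3. n2.wid = 22  [S.cnt + 7]
4. n3.fin = false  [terminal]
5. n4.live = false  [terminal]
6. n5.fin = true  [terminal]
7. n2.fin = false  [B.wid > 22]
8. n6.wid = 12  [S.cnt - 3]
9. n7.wid = 19  [B₀.wid + 7]
10. n8.wid = 26  [26]
11. n9.pre = 15  [B.wid - 11]
12. n9.val = 16  [B.wid - 10]
13. n10.fin = false  [terminal]
14. n11.idx = "kr"  [terminal]
15. n12.fin = false  [terminal]
16. n9.off = "nkr"  ["n" ++ d.idx]
17. n8.fin = false  [B.wid > 26]
18. n13.wid = 14  [B₀.wid - 5]
19. n14.live = true  [terminal]
20. n15.ok = "xu"  [terminal]
21. n16.wid = 11  [B₀.wid * -2 + 39]
22. n17.fin = true  [terminal]
23. n18.idx = "xy"  [terminal]
24. n19.ok = "ny"  [terminal]
25. n16.fin = false  [false]
26. n13.fin = false  [not c.live]
27. n7.fin = false  [false]
28. n6.fin = false  [B₁.fin == true]
29. n0.tag = "qn"  ["qn"]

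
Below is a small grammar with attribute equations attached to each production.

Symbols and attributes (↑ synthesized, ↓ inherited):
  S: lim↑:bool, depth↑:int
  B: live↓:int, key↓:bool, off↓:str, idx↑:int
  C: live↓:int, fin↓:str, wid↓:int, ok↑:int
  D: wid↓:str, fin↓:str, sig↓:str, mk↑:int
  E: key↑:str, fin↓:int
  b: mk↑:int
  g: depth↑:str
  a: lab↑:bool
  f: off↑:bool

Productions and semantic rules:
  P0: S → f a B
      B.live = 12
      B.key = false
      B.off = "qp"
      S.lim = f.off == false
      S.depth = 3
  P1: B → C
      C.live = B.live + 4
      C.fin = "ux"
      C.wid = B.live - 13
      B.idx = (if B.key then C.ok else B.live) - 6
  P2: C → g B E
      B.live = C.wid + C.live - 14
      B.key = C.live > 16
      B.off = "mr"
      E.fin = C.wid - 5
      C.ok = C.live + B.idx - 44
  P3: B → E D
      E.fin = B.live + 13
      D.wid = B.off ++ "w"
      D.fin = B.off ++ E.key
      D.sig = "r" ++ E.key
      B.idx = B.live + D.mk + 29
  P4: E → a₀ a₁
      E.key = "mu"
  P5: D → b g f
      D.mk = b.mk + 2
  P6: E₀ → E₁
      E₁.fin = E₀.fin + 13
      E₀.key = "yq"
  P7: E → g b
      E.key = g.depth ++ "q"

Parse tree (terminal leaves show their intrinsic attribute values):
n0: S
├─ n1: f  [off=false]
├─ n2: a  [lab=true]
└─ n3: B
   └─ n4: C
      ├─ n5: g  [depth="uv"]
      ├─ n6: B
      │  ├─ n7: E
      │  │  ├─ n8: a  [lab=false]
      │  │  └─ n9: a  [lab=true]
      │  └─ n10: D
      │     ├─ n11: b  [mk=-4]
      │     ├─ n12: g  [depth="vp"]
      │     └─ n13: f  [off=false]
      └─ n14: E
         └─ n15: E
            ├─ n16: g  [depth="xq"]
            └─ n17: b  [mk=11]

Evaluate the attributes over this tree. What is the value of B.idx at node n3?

1. n1.off = false  [terminal]
2. n2.lab = true  [terminal]
3. n3.live = 12  [12]
4. n3.key = false  [false]
5. n3.off = "qp"  ["qp"]
6. n4.live = 16  [B.live + 4]
7. n4.fin = "ux"  ["ux"]
8. n4.wid = -1  [B.live - 13]
9. n5.depth = "uv"  [terminal]
10. n6.live = 1  [C.wid + C.live - 14]
11. n6.key = false  [C.live > 16]
12. n6.off = "mr"  ["mr"]
13. n7.fin = 14  [B.live + 13]
14. n8.lab = false  [terminal]
15. n9.lab = true  [terminal]
16. n7.key = "mu"  ["mu"]
17. n10.wid = "mrw"  [B.off ++ "w"]
18. n10.fin = "mrmu"  [B.off ++ E.key]
19. n10.sig = "rmu"  ["r" ++ E.key]
20. n11.mk = -4  [terminal]
21. n12.depth = "vp"  [terminal]
22. n13.off = false  [terminal]
23. n10.mk = -2  [b.mk + 2]
24. n6.idx = 28  [B.live + D.mk + 29]
25. n14.fin = -6  [C.wid - 5]
26. n15.fin = 7  [E₀.fin + 13]
27. n16.depth = "xq"  [terminal]
28. n17.mk = 11  [terminal]
29. n15.key = "xqq"  [g.depth ++ "q"]
30. n14.key = "yq"  ["yq"]
31. n4.ok = 0  [C.live + B.idx - 44]
32. n3.idx = 6  [(if B.key then C.ok else B.live) - 6]
33. n0.lim = true  [f.off == false]
34. n0.depth = 3  [3]

6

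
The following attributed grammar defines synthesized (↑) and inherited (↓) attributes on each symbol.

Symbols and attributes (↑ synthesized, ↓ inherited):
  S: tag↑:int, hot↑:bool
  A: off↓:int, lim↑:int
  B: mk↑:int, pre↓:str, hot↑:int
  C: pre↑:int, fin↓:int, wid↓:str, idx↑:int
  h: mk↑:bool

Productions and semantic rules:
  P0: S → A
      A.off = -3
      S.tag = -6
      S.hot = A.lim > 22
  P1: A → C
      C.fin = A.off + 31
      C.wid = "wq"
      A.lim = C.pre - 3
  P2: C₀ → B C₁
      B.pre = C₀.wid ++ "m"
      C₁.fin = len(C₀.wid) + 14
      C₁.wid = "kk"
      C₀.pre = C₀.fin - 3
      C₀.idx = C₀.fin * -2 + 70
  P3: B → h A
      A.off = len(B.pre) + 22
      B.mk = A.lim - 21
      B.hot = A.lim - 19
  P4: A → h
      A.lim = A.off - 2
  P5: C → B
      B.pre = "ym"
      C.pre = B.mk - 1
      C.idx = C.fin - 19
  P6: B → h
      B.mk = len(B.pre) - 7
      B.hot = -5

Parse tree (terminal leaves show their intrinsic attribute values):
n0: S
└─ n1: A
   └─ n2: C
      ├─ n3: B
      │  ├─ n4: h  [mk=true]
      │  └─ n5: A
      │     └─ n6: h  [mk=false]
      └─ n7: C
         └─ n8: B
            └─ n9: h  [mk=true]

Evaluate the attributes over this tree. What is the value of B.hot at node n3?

1. n1.off = -3  [-3]
2. n2.fin = 28  [A.off + 31]
3. n2.wid = "wq"  ["wq"]
4. n3.pre = "wqm"  [C₀.wid ++ "m"]
5. n4.mk = true  [terminal]
6. n5.off = 25  [len(B.pre) + 22]
7. n6.mk = false  [terminal]
8. n5.lim = 23  [A.off - 2]
9. n3.mk = 2  [A.lim - 21]
10. n3.hot = 4  [A.lim - 19]
11. n7.fin = 16  [len(C₀.wid) + 14]
12. n7.wid = "kk"  ["kk"]
13. n8.pre = "ym"  ["ym"]
14. n9.mk = true  [terminal]
15. n8.mk = -5  [len(B.pre) - 7]
16. n8.hot = -5  [-5]
17. n7.pre = -6  [B.mk - 1]
18. n7.idx = -3  [C.fin - 19]
19. n2.pre = 25  [C₀.fin - 3]
20. n2.idx = 14  [C₀.fin * -2 + 70]
21. n1.lim = 22  [C.pre - 3]
22. n0.tag = -6  [-6]
23. n0.hot = false  [A.lim > 22]

4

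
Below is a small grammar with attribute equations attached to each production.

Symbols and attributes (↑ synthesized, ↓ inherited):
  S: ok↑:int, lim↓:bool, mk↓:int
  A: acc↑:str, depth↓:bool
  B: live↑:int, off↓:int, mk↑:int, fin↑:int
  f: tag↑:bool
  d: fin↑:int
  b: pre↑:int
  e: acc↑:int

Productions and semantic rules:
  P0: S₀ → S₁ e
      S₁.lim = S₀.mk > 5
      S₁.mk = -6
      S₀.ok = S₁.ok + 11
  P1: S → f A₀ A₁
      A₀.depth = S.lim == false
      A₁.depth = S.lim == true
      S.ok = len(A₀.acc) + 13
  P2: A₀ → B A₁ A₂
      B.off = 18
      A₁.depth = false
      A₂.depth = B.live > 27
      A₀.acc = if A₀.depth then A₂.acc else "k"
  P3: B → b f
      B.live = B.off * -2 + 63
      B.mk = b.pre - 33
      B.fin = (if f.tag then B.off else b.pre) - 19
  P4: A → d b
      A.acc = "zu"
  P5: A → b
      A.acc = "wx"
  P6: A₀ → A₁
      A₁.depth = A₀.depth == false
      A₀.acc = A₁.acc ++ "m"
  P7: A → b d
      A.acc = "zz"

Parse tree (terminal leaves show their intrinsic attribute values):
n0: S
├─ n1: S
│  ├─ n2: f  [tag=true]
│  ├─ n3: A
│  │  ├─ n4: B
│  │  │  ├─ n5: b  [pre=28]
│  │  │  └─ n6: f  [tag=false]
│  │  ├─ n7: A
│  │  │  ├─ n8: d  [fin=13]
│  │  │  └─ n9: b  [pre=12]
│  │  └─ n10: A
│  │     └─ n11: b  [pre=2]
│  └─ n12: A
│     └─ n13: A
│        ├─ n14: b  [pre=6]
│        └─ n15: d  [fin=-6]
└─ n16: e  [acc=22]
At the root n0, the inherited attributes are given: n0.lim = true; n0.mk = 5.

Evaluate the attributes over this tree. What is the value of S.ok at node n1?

1. n0.lim = true  [given at root]
2. n0.mk = 5  [given at root]
3. n1.lim = false  [S₀.mk > 5]
4. n1.mk = -6  [-6]
5. n2.tag = true  [terminal]
6. n3.depth = true  [S.lim == false]
7. n4.off = 18  [18]
8. n5.pre = 28  [terminal]
9. n6.tag = false  [terminal]
10. n4.live = 27  [B.off * -2 + 63]
11. n4.mk = -5  [b.pre - 33]
12. n4.fin = 9  [(if f.tag then B.off else b.pre) - 19]
13. n7.depth = false  [false]
14. n8.fin = 13  [terminal]
15. n9.pre = 12  [terminal]
16. n7.acc = "zu"  ["zu"]
17. n10.depth = false  [B.live > 27]
18. n11.pre = 2  [terminal]
19. n10.acc = "wx"  ["wx"]
20. n3.acc = "wx"  [if A₀.depth then A₂.acc else "k"]
21. n12.depth = false  [S.lim == true]
22. n13.depth = true  [A₀.depth == false]
23. n14.pre = 6  [terminal]
24. n15.fin = -6  [terminal]
25. n13.acc = "zz"  ["zz"]
26. n12.acc = "zzm"  [A₁.acc ++ "m"]
27. n1.ok = 15  [len(A₀.acc) + 13]
28. n16.acc = 22  [terminal]
29. n0.ok = 26  [S₁.ok + 11]

15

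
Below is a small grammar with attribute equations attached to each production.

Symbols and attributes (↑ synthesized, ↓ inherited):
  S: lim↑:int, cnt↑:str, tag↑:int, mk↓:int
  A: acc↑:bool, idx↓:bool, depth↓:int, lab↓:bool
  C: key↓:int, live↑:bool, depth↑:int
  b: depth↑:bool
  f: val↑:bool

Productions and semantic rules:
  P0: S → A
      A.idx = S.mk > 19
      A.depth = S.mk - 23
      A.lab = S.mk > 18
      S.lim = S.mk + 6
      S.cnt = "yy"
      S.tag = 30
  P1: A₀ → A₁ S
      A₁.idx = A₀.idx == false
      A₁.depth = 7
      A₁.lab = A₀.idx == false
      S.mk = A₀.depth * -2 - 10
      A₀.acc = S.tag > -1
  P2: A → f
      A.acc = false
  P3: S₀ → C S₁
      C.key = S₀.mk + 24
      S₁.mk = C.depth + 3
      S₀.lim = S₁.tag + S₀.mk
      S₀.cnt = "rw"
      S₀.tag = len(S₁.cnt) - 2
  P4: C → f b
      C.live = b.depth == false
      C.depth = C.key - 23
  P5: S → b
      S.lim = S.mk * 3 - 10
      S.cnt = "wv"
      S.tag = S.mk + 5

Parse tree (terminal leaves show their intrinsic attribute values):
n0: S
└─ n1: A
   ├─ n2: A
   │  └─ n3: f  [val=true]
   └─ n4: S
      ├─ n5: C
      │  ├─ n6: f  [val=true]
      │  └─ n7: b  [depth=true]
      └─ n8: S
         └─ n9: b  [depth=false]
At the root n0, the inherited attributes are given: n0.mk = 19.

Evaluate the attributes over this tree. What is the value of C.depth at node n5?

1. n0.mk = 19  [given at root]
2. n1.idx = false  [S.mk > 19]
3. n1.depth = -4  [S.mk - 23]
4. n1.lab = true  [S.mk > 18]
5. n2.idx = true  [A₀.idx == false]
6. n2.depth = 7  [7]
7. n2.lab = true  [A₀.idx == false]
8. n3.val = true  [terminal]
9. n2.acc = false  [false]
10. n4.mk = -2  [A₀.depth * -2 - 10]
11. n5.key = 22  [S₀.mk + 24]
12. n6.val = true  [terminal]
13. n7.depth = true  [terminal]
14. n5.live = false  [b.depth == false]
15. n5.depth = -1  [C.key - 23]
16. n8.mk = 2  [C.depth + 3]
17. n9.depth = false  [terminal]
18. n8.lim = -4  [S.mk * 3 - 10]
19. n8.cnt = "wv"  ["wv"]
20. n8.tag = 7  [S.mk + 5]
21. n4.lim = 5  [S₁.tag + S₀.mk]
22. n4.cnt = "rw"  ["rw"]
23. n4.tag = 0  [len(S₁.cnt) - 2]
24. n1.acc = true  [S.tag > -1]
25. n0.lim = 25  [S.mk + 6]
26. n0.cnt = "yy"  ["yy"]
27. n0.tag = 30  [30]

-1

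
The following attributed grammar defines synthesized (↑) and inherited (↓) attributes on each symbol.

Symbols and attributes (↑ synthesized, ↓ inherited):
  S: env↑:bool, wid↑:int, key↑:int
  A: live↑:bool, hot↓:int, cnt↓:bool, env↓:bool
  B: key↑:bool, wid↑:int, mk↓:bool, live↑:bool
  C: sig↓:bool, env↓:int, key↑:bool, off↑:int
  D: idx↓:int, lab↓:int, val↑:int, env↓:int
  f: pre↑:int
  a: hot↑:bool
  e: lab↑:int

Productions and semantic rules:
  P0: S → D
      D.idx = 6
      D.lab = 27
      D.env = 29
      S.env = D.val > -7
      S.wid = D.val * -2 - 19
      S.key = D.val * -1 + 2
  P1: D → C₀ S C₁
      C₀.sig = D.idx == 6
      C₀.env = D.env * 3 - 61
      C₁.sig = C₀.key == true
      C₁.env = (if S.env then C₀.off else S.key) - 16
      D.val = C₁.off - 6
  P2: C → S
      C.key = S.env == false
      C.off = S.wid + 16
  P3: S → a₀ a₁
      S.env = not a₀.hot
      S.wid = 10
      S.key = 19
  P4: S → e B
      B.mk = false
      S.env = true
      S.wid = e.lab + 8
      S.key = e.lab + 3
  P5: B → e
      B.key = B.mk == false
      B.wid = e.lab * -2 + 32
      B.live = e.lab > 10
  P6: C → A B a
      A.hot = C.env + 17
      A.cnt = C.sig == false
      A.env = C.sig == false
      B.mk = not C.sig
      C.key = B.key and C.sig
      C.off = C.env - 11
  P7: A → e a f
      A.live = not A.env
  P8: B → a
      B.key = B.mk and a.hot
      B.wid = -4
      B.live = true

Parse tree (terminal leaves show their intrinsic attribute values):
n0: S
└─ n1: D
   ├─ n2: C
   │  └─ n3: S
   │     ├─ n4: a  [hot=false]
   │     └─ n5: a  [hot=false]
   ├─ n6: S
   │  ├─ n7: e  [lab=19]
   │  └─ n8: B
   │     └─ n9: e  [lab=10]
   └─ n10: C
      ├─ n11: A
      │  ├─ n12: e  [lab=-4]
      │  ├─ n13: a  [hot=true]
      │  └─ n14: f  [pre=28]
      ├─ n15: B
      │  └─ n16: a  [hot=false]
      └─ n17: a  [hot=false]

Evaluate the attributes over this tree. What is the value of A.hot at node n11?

1. n1.idx = 6  [6]
2. n1.lab = 27  [27]
3. n1.env = 29  [29]
4. n2.sig = true  [D.idx == 6]
5. n2.env = 26  [D.env * 3 - 61]
6. n4.hot = false  [terminal]
7. n5.hot = false  [terminal]
8. n3.env = true  [not a₀.hot]
9. n3.wid = 10  [10]
10. n3.key = 19  [19]
11. n2.key = false  [S.env == false]
12. n2.off = 26  [S.wid + 16]
13. n7.lab = 19  [terminal]
14. n8.mk = false  [false]
15. n9.lab = 10  [terminal]
16. n8.key = true  [B.mk == false]
17. n8.wid = 12  [e.lab * -2 + 32]
18. n8.live = false  [e.lab > 10]
19. n6.env = true  [true]
20. n6.wid = 27  [e.lab + 8]
21. n6.key = 22  [e.lab + 3]
22. n10.sig = false  [C₀.key == true]
23. n10.env = 10  [(if S.env then C₀.off else S.key) - 16]
24. n11.hot = 27  [C.env + 17]
25. n11.cnt = true  [C.sig == false]
26. n11.env = true  [C.sig == false]
27. n12.lab = -4  [terminal]
28. n13.hot = true  [terminal]
29. n14.pre = 28  [terminal]
30. n11.live = false  [not A.env]
31. n15.mk = true  [not C.sig]
32. n16.hot = false  [terminal]
33. n15.key = false  [B.mk and a.hot]
34. n15.wid = -4  [-4]
35. n15.live = true  [true]
36. n17.hot = false  [terminal]
37. n10.key = false  [B.key and C.sig]
38. n10.off = -1  [C.env - 11]
39. n1.val = -7  [C₁.off - 6]
40. n0.env = false  [D.val > -7]
41. n0.wid = -5  [D.val * -2 - 19]
42. n0.key = 9  [D.val * -1 + 2]

27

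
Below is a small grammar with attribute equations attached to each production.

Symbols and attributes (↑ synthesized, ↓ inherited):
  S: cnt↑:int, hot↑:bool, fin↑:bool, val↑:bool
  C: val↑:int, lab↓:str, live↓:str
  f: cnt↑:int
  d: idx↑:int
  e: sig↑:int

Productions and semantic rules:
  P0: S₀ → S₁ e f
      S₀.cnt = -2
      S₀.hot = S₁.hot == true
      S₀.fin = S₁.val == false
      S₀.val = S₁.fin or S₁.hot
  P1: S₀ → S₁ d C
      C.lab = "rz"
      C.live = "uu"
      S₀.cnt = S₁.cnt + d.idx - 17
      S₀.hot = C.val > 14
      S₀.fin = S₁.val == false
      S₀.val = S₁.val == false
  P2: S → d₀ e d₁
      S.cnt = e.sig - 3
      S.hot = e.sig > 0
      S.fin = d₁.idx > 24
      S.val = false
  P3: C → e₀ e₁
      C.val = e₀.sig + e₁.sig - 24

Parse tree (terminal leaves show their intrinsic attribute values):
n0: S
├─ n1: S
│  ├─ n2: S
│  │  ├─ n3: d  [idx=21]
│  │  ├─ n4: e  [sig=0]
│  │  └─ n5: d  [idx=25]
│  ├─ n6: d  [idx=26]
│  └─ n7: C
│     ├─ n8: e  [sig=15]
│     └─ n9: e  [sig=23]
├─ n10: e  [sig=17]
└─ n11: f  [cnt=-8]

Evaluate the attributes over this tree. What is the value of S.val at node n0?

true

1. n3.idx = 21  [terminal]
2. n4.sig = 0  [terminal]
3. n5.idx = 25  [terminal]
4. n2.cnt = -3  [e.sig - 3]
5. n2.hot = false  [e.sig > 0]
6. n2.fin = true  [d₁.idx > 24]
7. n2.val = false  [false]
8. n6.idx = 26  [terminal]
9. n7.lab = "rz"  ["rz"]
10. n7.live = "uu"  ["uu"]
11. n8.sig = 15  [terminal]
12. n9.sig = 23  [terminal]
13. n7.val = 14  [e₀.sig + e₁.sig - 24]
14. n1.cnt = 6  [S₁.cnt + d.idx - 17]
15. n1.hot = false  [C.val > 14]
16. n1.fin = true  [S₁.val == false]
17. n1.val = true  [S₁.val == false]
18. n10.sig = 17  [terminal]
19. n11.cnt = -8  [terminal]
20. n0.cnt = -2  [-2]
21. n0.hot = false  [S₁.hot == true]
22. n0.fin = false  [S₁.val == false]
23. n0.val = true  [S₁.fin or S₁.hot]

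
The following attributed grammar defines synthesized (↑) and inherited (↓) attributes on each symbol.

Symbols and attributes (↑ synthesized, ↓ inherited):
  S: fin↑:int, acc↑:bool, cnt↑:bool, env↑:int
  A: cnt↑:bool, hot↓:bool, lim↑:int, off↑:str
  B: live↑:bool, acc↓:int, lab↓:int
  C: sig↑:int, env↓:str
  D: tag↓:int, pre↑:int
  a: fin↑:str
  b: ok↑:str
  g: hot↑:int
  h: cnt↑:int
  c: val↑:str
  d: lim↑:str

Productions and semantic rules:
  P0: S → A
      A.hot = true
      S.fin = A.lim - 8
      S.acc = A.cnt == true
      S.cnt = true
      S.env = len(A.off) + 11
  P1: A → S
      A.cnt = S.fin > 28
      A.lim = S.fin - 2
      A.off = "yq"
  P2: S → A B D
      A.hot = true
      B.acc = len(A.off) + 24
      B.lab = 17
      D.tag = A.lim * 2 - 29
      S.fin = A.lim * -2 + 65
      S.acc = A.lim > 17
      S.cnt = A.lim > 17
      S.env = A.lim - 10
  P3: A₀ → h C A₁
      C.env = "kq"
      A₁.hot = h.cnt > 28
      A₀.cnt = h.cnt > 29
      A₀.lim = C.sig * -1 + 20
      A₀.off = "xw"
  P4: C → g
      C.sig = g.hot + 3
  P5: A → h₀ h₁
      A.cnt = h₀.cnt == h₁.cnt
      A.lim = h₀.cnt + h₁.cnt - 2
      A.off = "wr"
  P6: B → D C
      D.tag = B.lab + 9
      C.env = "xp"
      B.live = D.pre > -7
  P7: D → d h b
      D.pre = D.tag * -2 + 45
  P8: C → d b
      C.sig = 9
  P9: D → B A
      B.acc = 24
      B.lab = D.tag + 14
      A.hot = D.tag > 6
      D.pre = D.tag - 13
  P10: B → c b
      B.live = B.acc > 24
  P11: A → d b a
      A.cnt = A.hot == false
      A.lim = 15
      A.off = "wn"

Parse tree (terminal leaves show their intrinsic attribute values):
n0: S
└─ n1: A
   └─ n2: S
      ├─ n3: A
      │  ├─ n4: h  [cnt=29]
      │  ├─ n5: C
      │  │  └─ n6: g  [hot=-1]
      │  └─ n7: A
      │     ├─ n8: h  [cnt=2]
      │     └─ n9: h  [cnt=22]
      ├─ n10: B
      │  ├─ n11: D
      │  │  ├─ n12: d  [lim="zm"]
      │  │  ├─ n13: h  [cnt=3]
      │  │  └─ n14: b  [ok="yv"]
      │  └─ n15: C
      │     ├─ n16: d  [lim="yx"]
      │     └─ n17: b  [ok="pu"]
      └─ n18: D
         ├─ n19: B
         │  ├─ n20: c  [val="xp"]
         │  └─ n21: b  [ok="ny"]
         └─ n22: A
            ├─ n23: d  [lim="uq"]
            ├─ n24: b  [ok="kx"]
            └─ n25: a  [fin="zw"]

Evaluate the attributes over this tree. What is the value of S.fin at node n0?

1. n1.hot = true  [true]
2. n3.hot = true  [true]
3. n4.cnt = 29  [terminal]
4. n5.env = "kq"  ["kq"]
5. n6.hot = -1  [terminal]
6. n5.sig = 2  [g.hot + 3]
7. n7.hot = true  [h.cnt > 28]
8. n8.cnt = 2  [terminal]
9. n9.cnt = 22  [terminal]
10. n7.cnt = false  [h₀.cnt == h₁.cnt]
11. n7.lim = 22  [h₀.cnt + h₁.cnt - 2]
12. n7.off = "wr"  ["wr"]
13. n3.cnt = false  [h.cnt > 29]
14. n3.lim = 18  [C.sig * -1 + 20]
15. n3.off = "xw"  ["xw"]
16. n10.acc = 26  [len(A.off) + 24]
17. n10.lab = 17  [17]
18. n11.tag = 26  [B.lab + 9]
19. n12.lim = "zm"  [terminal]
20. n13.cnt = 3  [terminal]
21. n14.ok = "yv"  [terminal]
22. n11.pre = -7  [D.tag * -2 + 45]
23. n15.env = "xp"  ["xp"]
24. n16.lim = "yx"  [terminal]
25. n17.ok = "pu"  [terminal]
26. n15.sig = 9  [9]
27. n10.live = false  [D.pre > -7]
28. n18.tag = 7  [A.lim * 2 - 29]
29. n19.acc = 24  [24]
30. n19.lab = 21  [D.tag + 14]
31. n20.val = "xp"  [terminal]
32. n21.ok = "ny"  [terminal]
33. n19.live = false  [B.acc > 24]
34. n22.hot = true  [D.tag > 6]
35. n23.lim = "uq"  [terminal]
36. n24.ok = "kx"  [terminal]
37. n25.fin = "zw"  [terminal]
38. n22.cnt = false  [A.hot == false]
39. n22.lim = 15  [15]
40. n22.off = "wn"  ["wn"]
41. n18.pre = -6  [D.tag - 13]
42. n2.fin = 29  [A.lim * -2 + 65]
43. n2.acc = true  [A.lim > 17]
44. n2.cnt = true  [A.lim > 17]
45. n2.env = 8  [A.lim - 10]
46. n1.cnt = true  [S.fin > 28]
47. n1.lim = 27  [S.fin - 2]
48. n1.off = "yq"  ["yq"]
49. n0.fin = 19  [A.lim - 8]
50. n0.acc = true  [A.cnt == true]
51. n0.cnt = true  [true]
52. n0.env = 13  [len(A.off) + 11]

19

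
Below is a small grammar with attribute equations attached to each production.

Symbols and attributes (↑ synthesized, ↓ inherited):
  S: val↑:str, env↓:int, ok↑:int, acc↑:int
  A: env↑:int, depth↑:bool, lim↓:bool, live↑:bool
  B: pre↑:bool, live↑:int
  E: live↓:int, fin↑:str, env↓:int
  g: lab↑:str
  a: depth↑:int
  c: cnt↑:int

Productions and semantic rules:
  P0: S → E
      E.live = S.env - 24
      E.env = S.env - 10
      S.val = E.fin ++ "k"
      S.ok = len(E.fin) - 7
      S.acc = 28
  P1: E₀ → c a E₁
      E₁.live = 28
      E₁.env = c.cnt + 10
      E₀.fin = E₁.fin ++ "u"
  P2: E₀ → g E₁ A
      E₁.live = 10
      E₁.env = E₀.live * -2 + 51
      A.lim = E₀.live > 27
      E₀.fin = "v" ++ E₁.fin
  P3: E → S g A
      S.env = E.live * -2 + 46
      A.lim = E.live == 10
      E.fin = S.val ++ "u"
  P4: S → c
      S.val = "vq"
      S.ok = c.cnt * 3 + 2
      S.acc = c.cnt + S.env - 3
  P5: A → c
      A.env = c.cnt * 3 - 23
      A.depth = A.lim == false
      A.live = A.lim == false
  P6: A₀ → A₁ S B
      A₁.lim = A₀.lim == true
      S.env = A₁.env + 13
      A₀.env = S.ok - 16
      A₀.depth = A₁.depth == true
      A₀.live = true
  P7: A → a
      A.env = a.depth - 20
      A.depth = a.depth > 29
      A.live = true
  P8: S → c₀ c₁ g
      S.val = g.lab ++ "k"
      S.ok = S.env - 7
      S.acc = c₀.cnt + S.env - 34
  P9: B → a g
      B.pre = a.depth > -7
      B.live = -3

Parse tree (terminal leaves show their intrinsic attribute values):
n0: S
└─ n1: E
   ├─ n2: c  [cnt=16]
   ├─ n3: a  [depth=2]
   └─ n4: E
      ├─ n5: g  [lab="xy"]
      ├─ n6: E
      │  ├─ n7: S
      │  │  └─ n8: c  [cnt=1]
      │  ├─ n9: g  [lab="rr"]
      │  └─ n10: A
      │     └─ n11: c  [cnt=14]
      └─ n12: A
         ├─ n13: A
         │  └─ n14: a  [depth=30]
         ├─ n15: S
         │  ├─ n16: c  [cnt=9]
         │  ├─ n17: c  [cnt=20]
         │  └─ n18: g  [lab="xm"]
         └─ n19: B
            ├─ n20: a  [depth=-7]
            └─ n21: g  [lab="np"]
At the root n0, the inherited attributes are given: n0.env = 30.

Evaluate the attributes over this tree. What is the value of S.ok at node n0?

1. n0.env = 30  [given at root]
2. n1.live = 6  [S.env - 24]
3. n1.env = 20  [S.env - 10]
4. n2.cnt = 16  [terminal]
5. n3.depth = 2  [terminal]
6. n4.live = 28  [28]
7. n4.env = 26  [c.cnt + 10]
8. n5.lab = "xy"  [terminal]
9. n6.live = 10  [10]
10. n6.env = -5  [E₀.live * -2 + 51]
11. n7.env = 26  [E.live * -2 + 46]
12. n8.cnt = 1  [terminal]
13. n7.val = "vq"  ["vq"]
14. n7.ok = 5  [c.cnt * 3 + 2]
15. n7.acc = 24  [c.cnt + S.env - 3]
16. n9.lab = "rr"  [terminal]
17. n10.lim = true  [E.live == 10]
18. n11.cnt = 14  [terminal]
19. n10.env = 19  [c.cnt * 3 - 23]
20. n10.depth = false  [A.lim == false]
21. n10.live = false  [A.lim == false]
22. n6.fin = "vqu"  [S.val ++ "u"]
23. n12.lim = true  [E₀.live > 27]
24. n13.lim = true  [A₀.lim == true]
25. n14.depth = 30  [terminal]
26. n13.env = 10  [a.depth - 20]
27. n13.depth = true  [a.depth > 29]
28. n13.live = true  [true]
29. n15.env = 23  [A₁.env + 13]
30. n16.cnt = 9  [terminal]
31. n17.cnt = 20  [terminal]
32. n18.lab = "xm"  [terminal]
33. n15.val = "xmk"  [g.lab ++ "k"]
34. n15.ok = 16  [S.env - 7]
35. n15.acc = -2  [c₀.cnt + S.env - 34]
36. n20.depth = -7  [terminal]
37. n21.lab = "np"  [terminal]
38. n19.pre = false  [a.depth > -7]
39. n19.live = -3  [-3]
40. n12.env = 0  [S.ok - 16]
41. n12.depth = true  [A₁.depth == true]
42. n12.live = true  [true]
43. n4.fin = "vvqu"  ["v" ++ E₁.fin]
44. n1.fin = "vvquu"  [E₁.fin ++ "u"]
45. n0.val = "vvquuk"  [E.fin ++ "k"]
46. n0.ok = -2  [len(E.fin) - 7]
47. n0.acc = 28  [28]

-2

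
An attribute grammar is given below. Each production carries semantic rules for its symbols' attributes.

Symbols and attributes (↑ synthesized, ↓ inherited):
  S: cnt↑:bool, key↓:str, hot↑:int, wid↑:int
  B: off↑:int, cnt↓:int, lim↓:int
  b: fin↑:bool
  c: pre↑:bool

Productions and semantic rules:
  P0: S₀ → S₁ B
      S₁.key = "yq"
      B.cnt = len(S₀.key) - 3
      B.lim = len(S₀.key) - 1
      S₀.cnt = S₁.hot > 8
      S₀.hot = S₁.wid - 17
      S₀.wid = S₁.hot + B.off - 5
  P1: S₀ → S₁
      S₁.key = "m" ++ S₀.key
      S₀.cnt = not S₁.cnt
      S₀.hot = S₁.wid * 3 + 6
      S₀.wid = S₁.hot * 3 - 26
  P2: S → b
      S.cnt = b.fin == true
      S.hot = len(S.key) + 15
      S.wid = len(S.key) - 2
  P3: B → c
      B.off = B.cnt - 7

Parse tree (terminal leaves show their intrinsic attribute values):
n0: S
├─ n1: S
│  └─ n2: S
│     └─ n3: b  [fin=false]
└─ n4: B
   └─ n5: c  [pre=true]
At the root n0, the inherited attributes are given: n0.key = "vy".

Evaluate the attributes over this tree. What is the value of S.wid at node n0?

-4

1. n0.key = "vy"  [given at root]
2. n1.key = "yq"  ["yq"]
3. n2.key = "myq"  ["m" ++ S₀.key]
4. n3.fin = false  [terminal]
5. n2.cnt = false  [b.fin == true]
6. n2.hot = 18  [len(S.key) + 15]
7. n2.wid = 1  [len(S.key) - 2]
8. n1.cnt = true  [not S₁.cnt]
9. n1.hot = 9  [S₁.wid * 3 + 6]
10. n1.wid = 28  [S₁.hot * 3 - 26]
11. n4.cnt = -1  [len(S₀.key) - 3]
12. n4.lim = 1  [len(S₀.key) - 1]
13. n5.pre = true  [terminal]
14. n4.off = -8  [B.cnt - 7]
15. n0.cnt = true  [S₁.hot > 8]
16. n0.hot = 11  [S₁.wid - 17]
17. n0.wid = -4  [S₁.hot + B.off - 5]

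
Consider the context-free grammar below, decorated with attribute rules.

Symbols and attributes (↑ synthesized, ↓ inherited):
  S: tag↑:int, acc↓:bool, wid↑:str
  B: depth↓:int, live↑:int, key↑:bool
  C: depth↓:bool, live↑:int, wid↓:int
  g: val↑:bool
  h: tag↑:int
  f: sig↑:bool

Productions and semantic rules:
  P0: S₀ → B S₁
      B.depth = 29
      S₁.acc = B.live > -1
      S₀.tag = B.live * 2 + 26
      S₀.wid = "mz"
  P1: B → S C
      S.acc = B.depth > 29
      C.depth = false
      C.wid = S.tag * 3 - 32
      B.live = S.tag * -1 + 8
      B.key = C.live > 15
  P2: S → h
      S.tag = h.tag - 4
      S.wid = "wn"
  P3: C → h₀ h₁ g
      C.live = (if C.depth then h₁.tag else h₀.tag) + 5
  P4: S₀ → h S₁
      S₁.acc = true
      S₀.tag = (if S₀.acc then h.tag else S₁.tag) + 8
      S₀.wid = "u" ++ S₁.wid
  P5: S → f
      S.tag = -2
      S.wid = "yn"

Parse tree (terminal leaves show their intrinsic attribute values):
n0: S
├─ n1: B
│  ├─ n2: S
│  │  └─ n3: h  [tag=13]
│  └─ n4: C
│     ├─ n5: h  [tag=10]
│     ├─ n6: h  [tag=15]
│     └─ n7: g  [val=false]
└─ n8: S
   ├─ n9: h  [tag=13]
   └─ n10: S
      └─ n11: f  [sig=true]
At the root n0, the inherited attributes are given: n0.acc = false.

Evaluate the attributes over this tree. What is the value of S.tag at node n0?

24

1. n0.acc = false  [given at root]
2. n1.depth = 29  [29]
3. n2.acc = false  [B.depth > 29]
4. n3.tag = 13  [terminal]
5. n2.tag = 9  [h.tag - 4]
6. n2.wid = "wn"  ["wn"]
7. n4.depth = false  [false]
8. n4.wid = -5  [S.tag * 3 - 32]
9. n5.tag = 10  [terminal]
10. n6.tag = 15  [terminal]
11. n7.val = false  [terminal]
12. n4.live = 15  [(if C.depth then h₁.tag else h₀.tag) + 5]
13. n1.live = -1  [S.tag * -1 + 8]
14. n1.key = false  [C.live > 15]
15. n8.acc = false  [B.live > -1]
16. n9.tag = 13  [terminal]
17. n10.acc = true  [true]
18. n11.sig = true  [terminal]
19. n10.tag = -2  [-2]
20. n10.wid = "yn"  ["yn"]
21. n8.tag = 6  [(if S₀.acc then h.tag else S₁.tag) + 8]
22. n8.wid = "uyn"  ["u" ++ S₁.wid]
23. n0.tag = 24  [B.live * 2 + 26]
24. n0.wid = "mz"  ["mz"]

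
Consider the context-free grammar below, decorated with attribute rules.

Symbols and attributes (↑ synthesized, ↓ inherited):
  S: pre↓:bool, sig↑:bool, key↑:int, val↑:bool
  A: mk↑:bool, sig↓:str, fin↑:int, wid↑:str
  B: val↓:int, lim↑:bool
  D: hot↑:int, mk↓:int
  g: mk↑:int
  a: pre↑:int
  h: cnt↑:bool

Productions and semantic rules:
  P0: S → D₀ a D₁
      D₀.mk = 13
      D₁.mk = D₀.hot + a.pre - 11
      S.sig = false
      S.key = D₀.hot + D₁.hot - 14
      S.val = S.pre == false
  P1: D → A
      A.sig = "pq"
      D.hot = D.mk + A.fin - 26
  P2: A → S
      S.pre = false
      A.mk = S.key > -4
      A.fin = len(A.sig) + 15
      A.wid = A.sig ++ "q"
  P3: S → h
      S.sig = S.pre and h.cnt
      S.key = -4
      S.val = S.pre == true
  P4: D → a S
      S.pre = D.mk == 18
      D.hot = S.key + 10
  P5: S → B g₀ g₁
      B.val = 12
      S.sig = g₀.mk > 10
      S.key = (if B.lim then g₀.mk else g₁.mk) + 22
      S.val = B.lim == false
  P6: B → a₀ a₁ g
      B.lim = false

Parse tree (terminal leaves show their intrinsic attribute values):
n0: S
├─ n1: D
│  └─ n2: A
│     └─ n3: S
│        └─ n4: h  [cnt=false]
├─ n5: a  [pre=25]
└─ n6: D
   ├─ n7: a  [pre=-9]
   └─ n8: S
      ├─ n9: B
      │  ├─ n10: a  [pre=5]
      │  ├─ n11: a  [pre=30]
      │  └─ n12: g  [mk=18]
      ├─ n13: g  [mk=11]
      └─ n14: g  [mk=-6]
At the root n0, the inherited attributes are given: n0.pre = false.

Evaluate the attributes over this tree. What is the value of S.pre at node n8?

true

1. n0.pre = false  [given at root]
2. n1.mk = 13  [13]
3. n2.sig = "pq"  ["pq"]
4. n3.pre = false  [false]
5. n4.cnt = false  [terminal]
6. n3.sig = false  [S.pre and h.cnt]
7. n3.key = -4  [-4]
8. n3.val = false  [S.pre == true]
9. n2.mk = false  [S.key > -4]
10. n2.fin = 17  [len(A.sig) + 15]
11. n2.wid = "pqq"  [A.sig ++ "q"]
12. n1.hot = 4  [D.mk + A.fin - 26]
13. n5.pre = 25  [terminal]
14. n6.mk = 18  [D₀.hot + a.pre - 11]
15. n7.pre = -9  [terminal]
16. n8.pre = true  [D.mk == 18]
17. n9.val = 12  [12]
18. n10.pre = 5  [terminal]
19. n11.pre = 30  [terminal]
20. n12.mk = 18  [terminal]
21. n9.lim = false  [false]
22. n13.mk = 11  [terminal]
23. n14.mk = -6  [terminal]
24. n8.sig = true  [g₀.mk > 10]
25. n8.key = 16  [(if B.lim then g₀.mk else g₁.mk) + 22]
26. n8.val = true  [B.lim == false]
27. n6.hot = 26  [S.key + 10]
28. n0.sig = false  [false]
29. n0.key = 16  [D₀.hot + D₁.hot - 14]
30. n0.val = true  [S.pre == false]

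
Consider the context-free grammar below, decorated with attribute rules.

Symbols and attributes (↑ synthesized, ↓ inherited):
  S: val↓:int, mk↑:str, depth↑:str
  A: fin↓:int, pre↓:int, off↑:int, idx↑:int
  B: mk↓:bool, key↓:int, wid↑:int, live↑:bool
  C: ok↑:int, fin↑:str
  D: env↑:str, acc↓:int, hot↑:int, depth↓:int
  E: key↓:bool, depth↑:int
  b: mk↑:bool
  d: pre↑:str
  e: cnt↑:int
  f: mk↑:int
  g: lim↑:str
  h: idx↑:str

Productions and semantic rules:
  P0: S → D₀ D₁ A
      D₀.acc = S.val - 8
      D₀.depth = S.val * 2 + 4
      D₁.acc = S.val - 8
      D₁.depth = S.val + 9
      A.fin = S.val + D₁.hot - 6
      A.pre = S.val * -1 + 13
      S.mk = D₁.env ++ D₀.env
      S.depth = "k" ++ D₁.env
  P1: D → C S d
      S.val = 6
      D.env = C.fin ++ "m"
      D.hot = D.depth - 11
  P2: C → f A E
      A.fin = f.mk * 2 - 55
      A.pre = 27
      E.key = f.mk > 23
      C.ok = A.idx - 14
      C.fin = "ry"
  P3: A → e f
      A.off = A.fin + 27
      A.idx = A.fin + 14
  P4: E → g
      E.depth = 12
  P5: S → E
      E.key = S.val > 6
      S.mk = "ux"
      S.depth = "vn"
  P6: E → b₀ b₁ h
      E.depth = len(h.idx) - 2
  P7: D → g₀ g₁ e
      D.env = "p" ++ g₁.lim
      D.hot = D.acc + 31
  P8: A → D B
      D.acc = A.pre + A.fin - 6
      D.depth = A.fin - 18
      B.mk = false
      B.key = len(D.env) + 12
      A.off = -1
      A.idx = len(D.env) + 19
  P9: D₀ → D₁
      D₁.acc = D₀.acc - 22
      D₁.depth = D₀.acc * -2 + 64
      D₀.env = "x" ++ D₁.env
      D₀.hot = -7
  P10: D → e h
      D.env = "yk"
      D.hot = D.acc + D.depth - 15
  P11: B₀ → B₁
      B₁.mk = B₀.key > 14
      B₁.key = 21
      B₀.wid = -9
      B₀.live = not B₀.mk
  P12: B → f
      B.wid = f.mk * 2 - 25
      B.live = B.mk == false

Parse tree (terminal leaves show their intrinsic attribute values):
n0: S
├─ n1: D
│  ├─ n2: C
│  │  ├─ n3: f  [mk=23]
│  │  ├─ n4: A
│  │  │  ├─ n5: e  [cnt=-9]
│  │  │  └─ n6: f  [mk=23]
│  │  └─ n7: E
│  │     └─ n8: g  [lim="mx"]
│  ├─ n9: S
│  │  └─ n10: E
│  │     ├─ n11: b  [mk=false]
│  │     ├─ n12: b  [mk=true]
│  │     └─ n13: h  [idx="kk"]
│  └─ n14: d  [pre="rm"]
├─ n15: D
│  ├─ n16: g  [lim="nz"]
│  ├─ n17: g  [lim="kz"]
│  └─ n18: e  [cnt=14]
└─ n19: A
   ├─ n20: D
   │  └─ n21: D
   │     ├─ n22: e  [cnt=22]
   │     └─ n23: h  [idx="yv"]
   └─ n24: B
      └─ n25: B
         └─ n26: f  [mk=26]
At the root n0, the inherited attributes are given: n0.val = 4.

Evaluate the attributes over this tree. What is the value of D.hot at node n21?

-1

1. n0.val = 4  [given at root]
2. n1.acc = -4  [S.val - 8]
3. n1.depth = 12  [S.val * 2 + 4]
4. n3.mk = 23  [terminal]
5. n4.fin = -9  [f.mk * 2 - 55]
6. n4.pre = 27  [27]
7. n5.cnt = -9  [terminal]
8. n6.mk = 23  [terminal]
9. n4.off = 18  [A.fin + 27]
10. n4.idx = 5  [A.fin + 14]
11. n7.key = false  [f.mk > 23]
12. n8.lim = "mx"  [terminal]
13. n7.depth = 12  [12]
14. n2.ok = -9  [A.idx - 14]
15. n2.fin = "ry"  ["ry"]
16. n9.val = 6  [6]
17. n10.key = false  [S.val > 6]
18. n11.mk = false  [terminal]
19. n12.mk = true  [terminal]
20. n13.idx = "kk"  [terminal]
21. n10.depth = 0  [len(h.idx) - 2]
22. n9.mk = "ux"  ["ux"]
23. n9.depth = "vn"  ["vn"]
24. n14.pre = "rm"  [terminal]
25. n1.env = "rym"  [C.fin ++ "m"]
26. n1.hot = 1  [D.depth - 11]
27. n15.acc = -4  [S.val - 8]
28. n15.depth = 13  [S.val + 9]
29. n16.lim = "nz"  [terminal]
30. n17.lim = "kz"  [terminal]
31. n18.cnt = 14  [terminal]
32. n15.env = "pkz"  ["p" ++ g₁.lim]
33. n15.hot = 27  [D.acc + 31]
34. n19.fin = 25  [S.val + D₁.hot - 6]
35. n19.pre = 9  [S.val * -1 + 13]
36. n20.acc = 28  [A.pre + A.fin - 6]
37. n20.depth = 7  [A.fin - 18]
38. n21.acc = 6  [D₀.acc - 22]
39. n21.depth = 8  [D₀.acc * -2 + 64]
40. n22.cnt = 22  [terminal]
41. n23.idx = "yv"  [terminal]
42. n21.env = "yk"  ["yk"]
43. n21.hot = -1  [D.acc + D.depth - 15]
44. n20.env = "xyk"  ["x" ++ D₁.env]
45. n20.hot = -7  [-7]
46. n24.mk = false  [false]
47. n24.key = 15  [len(D.env) + 12]
48. n25.mk = true  [B₀.key > 14]
49. n25.key = 21  [21]
50. n26.mk = 26  [terminal]
51. n25.wid = 27  [f.mk * 2 - 25]
52. n25.live = false  [B.mk == false]
53. n24.wid = -9  [-9]
54. n24.live = true  [not B₀.mk]
55. n19.off = -1  [-1]
56. n19.idx = 22  [len(D.env) + 19]
57. n0.mk = "pkzrym"  [D₁.env ++ D₀.env]
58. n0.depth = "kpkz"  ["k" ++ D₁.env]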